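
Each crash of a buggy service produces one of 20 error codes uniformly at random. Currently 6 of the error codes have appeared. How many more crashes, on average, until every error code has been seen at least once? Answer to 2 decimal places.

The wait to go from k to k+1 distinct error codes is geometric with mean 20/(20-k).
Sum over k = 6,...,19: E = 20/14 + 20/13 + 20/12 + ... + 20/2 + 20/1 = 65.031.

65.03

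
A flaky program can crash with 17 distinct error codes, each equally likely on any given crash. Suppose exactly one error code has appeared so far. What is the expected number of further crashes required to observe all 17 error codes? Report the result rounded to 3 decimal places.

With k distinct error codes already seen, the next new one takes an expected 17/(17-k) crashes.
Sum over k = 1,...,16: E = 17/16 + 17/15 + 17/14 + ... + 17/2 + 17/1 = 57.4724.

57.472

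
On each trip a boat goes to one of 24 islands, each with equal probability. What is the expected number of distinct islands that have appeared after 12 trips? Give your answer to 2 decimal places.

For each island, P(seen in 12 trips) = 1 - (23/24)^12 = 0.400.
By linearity of expectation, E[distinct seen] = 24·(1 - (23/24)^12) = 9.598.

9.60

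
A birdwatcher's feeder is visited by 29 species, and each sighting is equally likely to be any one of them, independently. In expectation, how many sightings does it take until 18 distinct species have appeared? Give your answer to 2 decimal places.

27.31

Going from k to k+1 distinct takes a geometric number of sightings with mean 29/(29-k).
Sum over k = 0,...,17: E = 29/29 + 29/28 + 29/27 + ... + 29/13 + 29/12 = 27.312.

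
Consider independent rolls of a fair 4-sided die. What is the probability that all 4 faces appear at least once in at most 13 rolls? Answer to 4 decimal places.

0.9057

Let A_i be the event that face i is missing after 13 rolls. By inclusion–exclusion on the A_i,
P(all seen) = Σ_{j=0}^{4} (-1)^j C(4,j)((4-j)/4)^13
= 1.00000 - 0.09503 + 0.00073 - 0.00000 + 0.00000
= 0.90570.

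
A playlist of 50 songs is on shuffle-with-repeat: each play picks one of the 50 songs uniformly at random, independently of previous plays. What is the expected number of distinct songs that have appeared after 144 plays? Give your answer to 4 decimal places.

For each song, P(seen in 144 plays) = 1 - (49/50)^144 = 0.94548.
By linearity of expectation, E[distinct seen] = 50·(1 - (49/50)^144) = 47.27401.

47.2740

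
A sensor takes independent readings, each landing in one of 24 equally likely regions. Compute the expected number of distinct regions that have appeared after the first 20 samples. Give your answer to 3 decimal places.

13.754

For each region, P(seen in 20 samples) = 1 - (23/24)^20 = 0.5731.
By linearity of expectation, E[distinct seen] = 24·(1 - (23/24)^20) = 13.7543.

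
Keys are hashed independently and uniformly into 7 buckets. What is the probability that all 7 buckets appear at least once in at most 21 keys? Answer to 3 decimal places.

0.743

By inclusion–exclusion over which buckets are missing,
P(all seen) = Σ_{j=0}^{7} (-1)^j C(7,j)((7-j)/7)^21
= 1.0000 - 0.2749 + 0.0179 - 0.0003 + 0.0000 - 0.0000 + 0.0000 - 0.0000
= 0.7427.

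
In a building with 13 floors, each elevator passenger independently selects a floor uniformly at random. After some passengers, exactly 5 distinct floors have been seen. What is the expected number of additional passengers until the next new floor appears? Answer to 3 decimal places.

Each passenger yields a new floor with probability (13-5)/13 = 8/13, so the wait is geometric with mean 13/8.
E = 13/8 = 1.6250.

1.625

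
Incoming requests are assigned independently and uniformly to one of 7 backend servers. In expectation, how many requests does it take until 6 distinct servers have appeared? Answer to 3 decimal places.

11.150

With k distinct servers already seen, the next new one arrives after an expected 7/(7-k) requests.
Sum over k = 0,...,5: E = 7/7 + 7/6 + 7/5 + 7/4 + 7/3 + 7/2 = 11.1500.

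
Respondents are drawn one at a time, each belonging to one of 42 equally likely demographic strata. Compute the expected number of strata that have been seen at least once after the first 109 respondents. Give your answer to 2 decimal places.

For each stratum, P(seen in 109 respondents) = 1 - (41/42)^109 = 0.928.
By linearity of expectation, E[distinct seen] = 42·(1 - (41/42)^109) = 38.962.

38.96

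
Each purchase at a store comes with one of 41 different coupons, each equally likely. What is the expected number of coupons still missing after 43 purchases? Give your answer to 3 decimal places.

For each coupon, P(unseen after 43) = (40/41)^43 = 0.3458.
By linearity of expectation, E[unseen] = 41·(40/41)^43 = 14.1794.

14.179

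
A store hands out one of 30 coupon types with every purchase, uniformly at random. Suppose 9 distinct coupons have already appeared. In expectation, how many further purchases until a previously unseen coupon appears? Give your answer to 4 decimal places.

The number of purchases until the next new coupon is geometric with success probability 21/30, so its mean is 30/21.
E = 30/21 = 1.42857.

1.4286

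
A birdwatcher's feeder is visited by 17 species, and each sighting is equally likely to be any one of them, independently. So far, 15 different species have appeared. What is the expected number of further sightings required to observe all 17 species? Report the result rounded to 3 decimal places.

The wait to go from k to k+1 distinct species is geometric with mean 17/(17-k).
Sum over k = 15,...,16: E = 17/2 + 17/1 = 25.5000.

25.500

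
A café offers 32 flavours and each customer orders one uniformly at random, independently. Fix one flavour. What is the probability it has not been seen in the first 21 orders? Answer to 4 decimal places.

0.5134

On each order the fixed flavour fails to appear with probability 31/32.
P(still missing after 21) = (31/32)^21 = 0.51339.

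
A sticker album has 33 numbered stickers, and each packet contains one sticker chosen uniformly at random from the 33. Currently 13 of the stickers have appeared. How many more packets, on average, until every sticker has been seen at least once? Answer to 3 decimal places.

The wait to go from k to k+1 distinct stickers is geometric with mean 33/(33-k).
Sum over k = 13,...,32: E = 33/20 + 33/19 + 33/18 + ... + 33/2 + 33/1 = 118.7254.

118.725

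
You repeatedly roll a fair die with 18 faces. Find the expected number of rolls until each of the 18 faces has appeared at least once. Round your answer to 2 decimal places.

Split into phases: going from k distinct to k+1 distinct takes on average 18/(18-k) rolls.
E[T] = 18/18 + 18/17 + 18/16 + ... + 18/2 + 18/1 = 18·H_{18}.
H_{18} = 3.495, so E[T] = 62.912.

62.91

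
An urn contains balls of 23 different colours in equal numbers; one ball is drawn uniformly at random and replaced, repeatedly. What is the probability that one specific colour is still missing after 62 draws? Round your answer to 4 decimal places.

Each draw misses the fixed colour with probability (23-1)/23 = 22/23, independently.
P(still missing after 62) = (22/23)^62 = 0.06354.

0.0635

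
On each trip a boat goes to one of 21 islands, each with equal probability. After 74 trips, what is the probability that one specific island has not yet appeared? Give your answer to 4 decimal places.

Each trip misses the fixed island with probability (21-1)/21 = 20/21, independently.
P(still missing after 74) = (20/21)^74 = 0.02704.

0.0270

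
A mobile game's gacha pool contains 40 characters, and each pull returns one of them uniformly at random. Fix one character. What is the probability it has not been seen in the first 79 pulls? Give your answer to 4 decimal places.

On each pull the fixed character fails to appear with probability 39/40.
P(still missing after 79) = (39/40)^79 = 0.13532.

0.1353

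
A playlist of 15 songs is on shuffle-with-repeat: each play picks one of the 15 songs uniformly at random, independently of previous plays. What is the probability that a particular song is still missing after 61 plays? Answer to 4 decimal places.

0.0149

On each play the fixed song fails to appear with probability 14/15.
P(still missing after 61) = (14/15)^61 = 0.01487.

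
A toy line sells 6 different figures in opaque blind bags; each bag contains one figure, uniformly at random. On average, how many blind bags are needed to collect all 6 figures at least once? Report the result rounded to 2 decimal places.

14.70

The wait to go from k to k+1 distinct figures is geometric with mean 6/(6-k).
E[T] = 6/6 + 6/5 + 6/4 + 6/3 + 6/2 + 6/1 = 6·H_{6}.
H_{6} = 2.450, so E[T] = 14.700.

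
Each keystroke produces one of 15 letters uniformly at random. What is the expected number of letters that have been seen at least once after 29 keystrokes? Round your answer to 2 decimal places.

12.97

For each letter, P(seen in 29 keystrokes) = 1 - (14/15)^29 = 0.865.
By linearity of expectation, E[distinct seen] = 15·(1 - (14/15)^29) = 12.972.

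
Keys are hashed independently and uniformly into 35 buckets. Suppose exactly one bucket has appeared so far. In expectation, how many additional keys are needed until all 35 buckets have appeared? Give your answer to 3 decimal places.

144.137

With k distinct buckets already seen, the next new one takes an expected 35/(35-k) keys.
Sum over k = 1,...,34: E = 35/34 + 35/33 + 35/32 + ... + 35/2 + 35/1 = 144.1373.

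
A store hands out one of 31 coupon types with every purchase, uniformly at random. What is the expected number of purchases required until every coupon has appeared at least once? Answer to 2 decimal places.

124.84

Split into phases: going from k distinct to k+1 distinct takes on average 31/(31-k) purchases.
E[T] = 31/31 + 31/30 + 31/29 + ... + 31/2 + 31/1 = 31·H_{31}.
H_{31} = 4.027, so E[T] = 124.845.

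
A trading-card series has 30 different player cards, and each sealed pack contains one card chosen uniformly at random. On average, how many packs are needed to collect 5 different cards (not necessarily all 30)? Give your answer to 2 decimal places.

5.37

Going from k to k+1 distinct takes a geometric number of packs with mean 30/(30-k).
Sum over k = 0,...,4: E = 30/30 + 30/29 + 30/28 + 30/27 + 30/26 = 5.371.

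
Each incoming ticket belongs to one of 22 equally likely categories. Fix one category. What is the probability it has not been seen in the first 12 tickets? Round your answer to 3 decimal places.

On each ticket the fixed category fails to appear with probability 21/22.
P(still missing after 12) = (21/22)^12 = 0.5722.

0.572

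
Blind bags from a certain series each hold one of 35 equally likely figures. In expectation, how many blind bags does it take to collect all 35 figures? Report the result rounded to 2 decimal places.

The wait to go from k to k+1 distinct figures is geometric with mean 35/(35-k).
E[T] = 35/35 + 35/34 + 35/33 + ... + 35/2 + 35/1 = 35·H_{35}.
H_{35} = 4.147, so E[T] = 145.137.

145.14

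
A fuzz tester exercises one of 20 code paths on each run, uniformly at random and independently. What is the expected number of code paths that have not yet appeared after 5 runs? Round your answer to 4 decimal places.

15.4756

For each code path, P(unseen after 5) = (19/20)^5 = 0.77378.
By linearity of expectation, E[unseen] = 20·(19/20)^5 = 15.47562.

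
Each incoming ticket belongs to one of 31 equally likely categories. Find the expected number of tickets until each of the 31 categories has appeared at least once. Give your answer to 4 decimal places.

Split into phases: going from k distinct to k+1 distinct takes on average 31/(31-k) tickets.
E[T] = 31/31 + 31/30 + 31/29 + ... + 31/2 + 31/1 = 31·H_{31}.
H_{31} = 4.02725, so E[T] = 124.84460.

124.8446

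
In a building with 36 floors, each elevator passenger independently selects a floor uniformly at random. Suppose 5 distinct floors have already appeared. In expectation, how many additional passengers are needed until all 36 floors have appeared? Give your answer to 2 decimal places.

From k distinct to k+1 distinct takes on average 36/(36-k) passengers.
Sum over k = 5,...,35: E = 36/31 + 36/30 + 36/29 + ... + 36/2 + 36/1 = 144.981.

144.98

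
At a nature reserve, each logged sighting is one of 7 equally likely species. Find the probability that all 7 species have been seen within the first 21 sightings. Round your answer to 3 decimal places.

Let A_i be the event that species i is missing after 21 sightings. By inclusion–exclusion on the A_i,
P(all seen) = Σ_{j=0}^{7} (-1)^j C(7,j)((7-j)/7)^21
= 1.0000 - 0.2749 + 0.0179 - 0.0003 + 0.0000 - 0.0000 + 0.0000 - 0.0000
= 0.7427.

0.743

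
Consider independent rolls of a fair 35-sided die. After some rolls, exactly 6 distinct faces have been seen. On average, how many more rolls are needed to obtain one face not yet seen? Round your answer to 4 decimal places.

Each roll yields a new face with probability (35-6)/35 = 29/35, so the wait is geometric with mean 35/29.
E = 35/29 = 1.20690.

1.2069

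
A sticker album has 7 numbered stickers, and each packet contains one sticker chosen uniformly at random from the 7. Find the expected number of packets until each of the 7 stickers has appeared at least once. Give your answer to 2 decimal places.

After k distinct stickers have appeared, the next packet gives a new one with probability (7-k)/7, so the expected wait for the (k+1)-th is 7/(7-k).
E[T] = 7/7 + 7/6 + 7/5 + ... + 7/2 + 7/1 = 7·H_{7}.
H_{7} = 2.593, so E[T] = 18.150.

18.15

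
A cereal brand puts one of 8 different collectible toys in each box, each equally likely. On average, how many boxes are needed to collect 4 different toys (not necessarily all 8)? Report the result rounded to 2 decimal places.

5.08

With k distinct toys already seen, the next new one arrives after an expected 8/(8-k) boxes.
Sum over k = 0,...,3: E = 8/8 + 8/7 + 8/6 + 8/5 = 5.076.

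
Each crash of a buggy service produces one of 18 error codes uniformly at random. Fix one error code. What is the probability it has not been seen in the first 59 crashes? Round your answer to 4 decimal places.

0.0343

On each crash the fixed error code fails to appear with probability 17/18.
P(still missing after 59) = (17/18)^59 = 0.03431.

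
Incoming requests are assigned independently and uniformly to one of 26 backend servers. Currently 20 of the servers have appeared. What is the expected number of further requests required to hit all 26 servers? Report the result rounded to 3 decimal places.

With k distinct servers already seen, the next new one takes an expected 26/(26-k) requests.
Sum over k = 20,...,25: E = 26/6 + 26/5 + 26/4 + 26/3 + 26/2 + 26/1 = 63.7000.

63.700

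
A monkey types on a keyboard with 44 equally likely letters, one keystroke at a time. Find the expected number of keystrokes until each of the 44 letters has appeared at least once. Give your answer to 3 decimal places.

192.400

Split into phases: going from k distinct to k+1 distinct takes on average 44/(44-k) keystrokes.
E[T] = 44/44 + 44/43 + 44/42 + ... + 44/2 + 44/1 = 44·H_{44}.
H_{44} = 4.3727, so E[T] = 192.3999.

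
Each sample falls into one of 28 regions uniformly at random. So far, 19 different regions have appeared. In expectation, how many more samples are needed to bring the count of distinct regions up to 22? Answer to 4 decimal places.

10.6111

With k distinct regions already seen, the next new one takes an expected 28/(28-k) samples.
Sum over k = 19,...,21: E = 28/9 + 28/8 + 28/7 = 10.61111.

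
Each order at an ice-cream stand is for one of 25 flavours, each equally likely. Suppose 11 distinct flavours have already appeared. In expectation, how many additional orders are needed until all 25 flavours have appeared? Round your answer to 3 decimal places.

81.289

With k distinct flavours already seen, the next new one takes an expected 25/(25-k) orders.
Sum over k = 11,...,24: E = 25/14 + 25/13 + 25/12 + ... + 25/2 + 25/1 = 81.2891.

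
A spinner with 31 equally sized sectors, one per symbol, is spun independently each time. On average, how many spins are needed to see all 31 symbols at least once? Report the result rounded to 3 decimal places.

124.845

After k distinct symbols have appeared, the next spin gives a new one with probability (31-k)/31, so the expected wait for the (k+1)-th is 31/(31-k).
E[T] = 31/31 + 31/30 + 31/29 + ... + 31/2 + 31/1 = 31·H_{31}.
H_{31} = 4.0272, so E[T] = 124.8446.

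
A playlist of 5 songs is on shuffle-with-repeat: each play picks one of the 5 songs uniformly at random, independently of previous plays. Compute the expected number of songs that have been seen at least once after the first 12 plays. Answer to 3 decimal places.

4.656

For each song, P(seen in 12 plays) = 1 - (4/5)^12 = 0.9313.
By linearity of expectation, E[distinct seen] = 5·(1 - (4/5)^12) = 4.6564.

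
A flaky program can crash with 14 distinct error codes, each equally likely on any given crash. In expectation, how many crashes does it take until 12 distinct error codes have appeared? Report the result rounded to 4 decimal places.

With k distinct error codes already seen, the next new one arrives after an expected 14/(14-k) crashes.
Sum over k = 0,...,11: E = 14/14 + 14/13 + 14/12 + ... + 14/4 + 14/3 = 24.52187.

24.5219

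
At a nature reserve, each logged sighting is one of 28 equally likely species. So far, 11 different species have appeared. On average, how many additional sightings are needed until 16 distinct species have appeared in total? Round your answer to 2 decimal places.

9.42

With k distinct species already seen, the next new one takes an expected 28/(28-k) sightings.
Sum over k = 11,...,15: E = 28/17 + 28/16 + 28/15 + 28/14 + 28/13 = 9.418.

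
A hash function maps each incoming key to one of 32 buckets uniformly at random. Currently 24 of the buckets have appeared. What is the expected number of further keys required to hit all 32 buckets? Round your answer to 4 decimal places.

86.9714

From k distinct to k+1 distinct takes on average 32/(32-k) keys.
Sum over k = 24,...,31: E = 32/8 + 32/7 + 32/6 + ... + 32/2 + 32/1 = 86.97143.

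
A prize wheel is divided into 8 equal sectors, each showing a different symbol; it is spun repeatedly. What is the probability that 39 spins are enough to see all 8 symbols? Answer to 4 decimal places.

0.9566

By inclusion–exclusion over which symbols are missing,
P(all seen) = Σ_{j=0}^{8} (-1)^j C(8,j)((8-j)/8)^39
= 1.00000 - 0.04379 + 0.00038 - 0.00000 + 0.00000 - 0.00000 + 0.00000 - 0.00000 + 0.00000
= 0.95658.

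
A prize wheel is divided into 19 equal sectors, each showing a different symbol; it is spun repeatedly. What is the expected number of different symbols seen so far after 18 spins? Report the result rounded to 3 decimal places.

For each symbol, P(seen in 18 spins) = 1 - (18/19)^18 = 0.6221.
By linearity of expectation, E[distinct seen] = 19·(1 - (18/19)^18) = 11.8205.

11.821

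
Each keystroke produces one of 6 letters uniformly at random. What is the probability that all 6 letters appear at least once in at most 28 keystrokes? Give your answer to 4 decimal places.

By inclusion–exclusion over which letters are missing,
P(all seen) = Σ_{j=0}^{6} (-1)^j C(6,j)((6-j)/6)^28
= 1.00000 - 0.03640 + 0.00018 - 0.00000 + 0.00000 - 0.00000 + 0.00000
= 0.96378.

0.9638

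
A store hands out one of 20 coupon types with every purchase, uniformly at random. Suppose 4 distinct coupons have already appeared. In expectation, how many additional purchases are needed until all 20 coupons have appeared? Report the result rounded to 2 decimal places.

With k distinct coupons already seen, the next new one takes an expected 20/(20-k) purchases.
Sum over k = 4,...,19: E = 20/16 + 20/15 + 20/14 + ... + 20/2 + 20/1 = 67.615.

67.61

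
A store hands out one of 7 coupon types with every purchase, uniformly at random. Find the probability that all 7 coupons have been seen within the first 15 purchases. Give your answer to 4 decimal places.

Let A_i be the event that coupon i is missing after 15 purchases. By inclusion–exclusion on the A_i,
P(all seen) = Σ_{j=0}^{7} (-1)^j C(7,j)((7-j)/7)^15
= 1.00000 - 0.69326 + 0.13499 - 0.00792 + 0.00011 - 0.00000 + 0.00000 - 0.00000
= 0.43392.

0.4339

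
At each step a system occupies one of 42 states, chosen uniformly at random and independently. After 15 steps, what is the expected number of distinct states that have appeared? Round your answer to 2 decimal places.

For each state, P(seen in 15 steps) = 1 - (41/42)^15 = 0.303.
By linearity of expectation, E[distinct seen] = 42·(1 - (41/42)^15) = 12.740.

12.74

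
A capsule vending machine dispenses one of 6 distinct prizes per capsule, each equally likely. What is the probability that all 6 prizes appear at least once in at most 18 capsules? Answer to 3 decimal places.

Let A_i be the event that prize i is missing after 18 capsules. By inclusion–exclusion on the A_i,
P(all seen) = Σ_{j=0}^{6} (-1)^j C(6,j)((6-j)/6)^18
= 1.0000 - 0.2254 + 0.0101 - 0.0001 + 0.0000 - 0.0000 + 0.0000
= 0.7847.

0.785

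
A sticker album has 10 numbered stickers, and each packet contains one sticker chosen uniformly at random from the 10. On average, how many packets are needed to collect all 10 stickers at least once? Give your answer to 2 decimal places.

Split into phases: going from k distinct to k+1 distinct takes on average 10/(10-k) packets.
E[T] = 10/10 + 10/9 + 10/8 + ... + 10/2 + 10/1 = 10·H_{10}.
H_{10} = 2.929, so E[T] = 29.290.

29.29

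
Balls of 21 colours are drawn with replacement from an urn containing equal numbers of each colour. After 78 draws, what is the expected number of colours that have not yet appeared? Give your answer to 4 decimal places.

For each colour, P(unseen after 78) = (20/21)^78 = 0.02225.
By linearity of expectation, E[unseen] = 21·(20/21)^78 = 0.46715.

0.4671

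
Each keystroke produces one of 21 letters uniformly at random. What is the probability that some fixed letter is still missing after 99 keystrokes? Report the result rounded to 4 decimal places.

Each keystroke misses the fixed letter with probability (21-1)/21 = 20/21, independently.
P(still missing after 99) = (20/21)^99 = 0.00798.

0.0080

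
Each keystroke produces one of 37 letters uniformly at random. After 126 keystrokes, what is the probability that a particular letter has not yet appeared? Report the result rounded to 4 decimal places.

0.0317

On each keystroke the fixed letter fails to appear with probability 36/37.
P(still missing after 126) = (36/37)^126 = 0.03167.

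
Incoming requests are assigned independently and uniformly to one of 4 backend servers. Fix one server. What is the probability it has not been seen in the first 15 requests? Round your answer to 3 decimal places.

Each request misses the fixed server with probability (4-1)/4 = 3/4, independently.
P(still missing after 15) = (3/4)^15 = 0.0134.

0.013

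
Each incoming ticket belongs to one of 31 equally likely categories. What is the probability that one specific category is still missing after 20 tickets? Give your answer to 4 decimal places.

On each ticket the fixed category fails to appear with probability 30/31.
P(still missing after 20) = (30/31)^20 = 0.51903.

0.5190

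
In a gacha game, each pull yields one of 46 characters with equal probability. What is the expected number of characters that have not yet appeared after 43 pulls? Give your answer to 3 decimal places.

17.878

For each character, P(unseen after 43) = (45/46)^43 = 0.3886.
By linearity of expectation, E[unseen] = 46·(45/46)^43 = 17.8776.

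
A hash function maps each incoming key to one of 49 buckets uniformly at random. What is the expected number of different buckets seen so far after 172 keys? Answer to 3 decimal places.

For each bucket, P(seen in 172 keys) = 1 - (48/49)^172 = 0.9712.
By linearity of expectation, E[distinct seen] = 49·(1 - (48/49)^172) = 47.5876.

47.588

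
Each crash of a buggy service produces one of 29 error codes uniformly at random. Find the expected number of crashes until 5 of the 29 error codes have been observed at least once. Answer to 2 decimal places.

Going from k to k+1 distinct takes a geometric number of crashes with mean 29/(29-k).
Sum over k = 0,...,4: E = 29/29 + 29/28 + 29/27 + 29/26 + 29/25 = 5.385.

5.39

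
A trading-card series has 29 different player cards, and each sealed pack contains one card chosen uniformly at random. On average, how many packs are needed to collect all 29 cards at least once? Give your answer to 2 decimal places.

After k distinct cards have appeared, the next pack gives a new one with probability (29-k)/29, so the expected wait for the (k+1)-th is 29/(29-k).
E[T] = 29/29 + 29/28 + 29/27 + ... + 29/2 + 29/1 = 29·H_{29}.
H_{29} = 3.962, so E[T] = 114.888.

114.89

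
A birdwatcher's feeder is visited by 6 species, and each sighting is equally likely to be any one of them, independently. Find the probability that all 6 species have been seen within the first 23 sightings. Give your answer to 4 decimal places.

0.9108

By inclusion–exclusion over which species are missing,
P(all seen) = Σ_{j=0}^{6} (-1)^j C(6,j)((6-j)/6)^23
= 1.00000 - 0.09057 + 0.00134 - 0.00000 + 0.00000 - 0.00000 + 0.00000
= 0.91076.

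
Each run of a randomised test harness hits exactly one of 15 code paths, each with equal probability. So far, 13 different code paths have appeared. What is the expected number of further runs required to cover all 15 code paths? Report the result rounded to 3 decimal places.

With k distinct code paths already seen, the next new one takes an expected 15/(15-k) runs.
Sum over k = 13,...,14: E = 15/2 + 15/1 = 22.5000.

22.500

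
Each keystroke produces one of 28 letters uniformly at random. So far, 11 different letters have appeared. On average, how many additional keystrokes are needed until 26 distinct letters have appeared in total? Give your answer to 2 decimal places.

With k distinct letters already seen, the next new one takes an expected 28/(28-k) keystrokes.
Sum over k = 11,...,25: E = 28/17 + 28/16 + 28/15 + ... + 28/4 + 28/3 = 54.307.

54.31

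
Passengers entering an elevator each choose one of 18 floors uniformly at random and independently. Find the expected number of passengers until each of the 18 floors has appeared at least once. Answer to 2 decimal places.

After k distinct floors have appeared, the next passenger gives a new one with probability (18-k)/18, so the expected wait for the (k+1)-th is 18/(18-k).
E[T] = 18/18 + 18/17 + 18/16 + ... + 18/2 + 18/1 = 18·H_{18}.
H_{18} = 3.495, so E[T] = 62.912.

62.91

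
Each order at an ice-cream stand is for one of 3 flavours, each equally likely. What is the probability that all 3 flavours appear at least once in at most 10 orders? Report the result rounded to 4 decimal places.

0.9480

Let A_i be the event that flavour i is missing after 10 orders. By inclusion–exclusion on the A_i,
P(all seen) = Σ_{j=0}^{3} (-1)^j C(3,j)((3-j)/3)^10
= 1.00000 - 0.05202 + 0.00005 - 0.00000
= 0.94803.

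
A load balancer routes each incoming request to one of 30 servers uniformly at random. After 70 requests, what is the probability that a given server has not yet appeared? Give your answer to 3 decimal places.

0.093

On each request the fixed server fails to appear with probability 29/30.
P(still missing after 70) = (29/30)^70 = 0.0932.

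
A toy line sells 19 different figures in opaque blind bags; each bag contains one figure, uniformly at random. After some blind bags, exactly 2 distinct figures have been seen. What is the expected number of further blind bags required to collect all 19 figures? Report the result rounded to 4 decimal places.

65.3515

From k distinct to k+1 distinct takes on average 19/(19-k) blind bags.
Sum over k = 2,...,18: E = 19/17 + 19/16 + 19/15 + ... + 19/2 + 19/1 = 65.35150.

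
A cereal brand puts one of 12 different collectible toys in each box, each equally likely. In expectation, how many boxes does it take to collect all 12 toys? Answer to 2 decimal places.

After k distinct toys have appeared, the next box gives a new one with probability (12-k)/12, so the expected wait for the (k+1)-th is 12/(12-k).
E[T] = 12/12 + 12/11 + 12/10 + ... + 12/2 + 12/1 = 12·H_{12}.
H_{12} = 3.103, so E[T] = 37.239.

37.24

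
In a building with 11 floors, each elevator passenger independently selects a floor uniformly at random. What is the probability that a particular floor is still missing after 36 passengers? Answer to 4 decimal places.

On each passenger the fixed floor fails to appear with probability 10/11.
P(still missing after 36) = (10/11)^36 = 0.03235.

0.0323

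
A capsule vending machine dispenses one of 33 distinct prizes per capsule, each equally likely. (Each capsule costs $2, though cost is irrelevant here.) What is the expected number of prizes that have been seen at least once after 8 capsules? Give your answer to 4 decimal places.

7.2010

For each prize, P(seen in 8 capsules) = 1 - (32/33)^8 = 0.21821.
By linearity of expectation, E[distinct seen] = 33·(1 - (32/33)^8) = 7.20104.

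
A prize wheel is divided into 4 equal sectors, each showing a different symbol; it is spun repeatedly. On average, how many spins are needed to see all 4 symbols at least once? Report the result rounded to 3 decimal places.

8.333

The wait to go from k to k+1 distinct symbols is geometric with mean 4/(4-k).
E[T] = 4/4 + 4/3 + 4/2 + 4/1 = 4·H_{4}.
H_{4} = 2.0833, so E[T] = 8.3333.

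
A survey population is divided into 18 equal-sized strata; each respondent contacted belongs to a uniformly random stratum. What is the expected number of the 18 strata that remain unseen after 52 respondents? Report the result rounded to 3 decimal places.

For each stratum, P(unseen after 52) = (17/18)^52 = 0.0512.
By linearity of expectation, E[unseen] = 18·(17/18)^52 = 0.9214.

0.921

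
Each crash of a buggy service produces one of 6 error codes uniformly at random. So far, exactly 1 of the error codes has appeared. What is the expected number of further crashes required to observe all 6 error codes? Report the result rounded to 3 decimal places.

From k distinct to k+1 distinct takes on average 6/(6-k) crashes.
Sum over k = 1,...,5: E = 6/5 + 6/4 + 6/3 + 6/2 + 6/1 = 13.7000.

13.700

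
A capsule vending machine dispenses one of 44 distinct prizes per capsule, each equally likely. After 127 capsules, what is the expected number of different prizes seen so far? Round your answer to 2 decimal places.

For each prize, P(seen in 127 capsules) = 1 - (43/44)^127 = 0.946.
By linearity of expectation, E[distinct seen] = 44·(1 - (43/44)^127) = 41.626.

41.63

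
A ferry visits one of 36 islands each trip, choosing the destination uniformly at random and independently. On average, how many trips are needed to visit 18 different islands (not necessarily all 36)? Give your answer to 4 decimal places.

24.4602

Going from k to k+1 distinct takes a geometric number of trips with mean 36/(36-k).
Sum over k = 0,...,17: E = 36/36 + 36/35 + 36/34 + ... + 36/20 + 36/19 = 24.46024.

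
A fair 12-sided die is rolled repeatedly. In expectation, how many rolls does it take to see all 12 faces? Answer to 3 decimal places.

37.239

The wait to go from k to k+1 distinct faces is geometric with mean 12/(12-k).
E[T] = 12/12 + 12/11 + 12/10 + ... + 12/2 + 12/1 = 12·H_{12}.
H_{12} = 3.1032, so E[T] = 37.2385.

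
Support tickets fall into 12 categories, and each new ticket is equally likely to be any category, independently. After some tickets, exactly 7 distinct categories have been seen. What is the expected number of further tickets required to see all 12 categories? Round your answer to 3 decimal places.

27.400

With k distinct categories already seen, the next new one takes an expected 12/(12-k) tickets.
Sum over k = 7,...,11: E = 12/5 + 12/4 + 12/3 + 12/2 + 12/1 = 27.4000.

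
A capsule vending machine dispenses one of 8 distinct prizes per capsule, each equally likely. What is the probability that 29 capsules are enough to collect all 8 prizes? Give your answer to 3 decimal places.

By inclusion–exclusion over which prizes are missing,
P(all seen) = Σ_{j=0}^{8} (-1)^j C(8,j)((8-j)/8)^29
= 1.0000 - 0.1665 + 0.0067 - 0.0001 + 0.0000 - 0.0000 + 0.0000 - 0.0000 + 0.0000
= 0.8401.

0.840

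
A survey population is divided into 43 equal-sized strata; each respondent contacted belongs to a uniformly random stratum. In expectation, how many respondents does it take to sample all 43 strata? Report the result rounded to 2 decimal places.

Split into phases: going from k distinct to k+1 distinct takes on average 43/(43-k) respondents.
E[T] = 43/43 + 43/42 + 43/41 + ... + 43/2 + 43/1 = 43·H_{43}.
H_{43} = 4.350, so E[T] = 187.050.

187.05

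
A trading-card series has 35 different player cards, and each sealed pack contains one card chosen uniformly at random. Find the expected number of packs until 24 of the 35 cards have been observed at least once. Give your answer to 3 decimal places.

39.442

With k distinct cards already seen, the next new one arrives after an expected 35/(35-k) packs.
Sum over k = 0,...,23: E = 35/35 + 35/34 + 35/33 + ... + 35/13 + 35/12 = 39.4416.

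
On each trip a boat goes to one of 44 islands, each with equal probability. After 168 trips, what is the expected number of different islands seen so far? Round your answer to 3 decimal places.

For each island, P(seen in 168 trips) = 1 - (43/44)^168 = 0.9790.
By linearity of expectation, E[distinct seen] = 44·(1 - (43/44)^168) = 43.0751.

43.075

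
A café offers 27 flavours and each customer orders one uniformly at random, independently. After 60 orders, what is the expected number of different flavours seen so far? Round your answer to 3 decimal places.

For each flavour, P(seen in 60 orders) = 1 - (26/27)^60 = 0.8961.
By linearity of expectation, E[distinct seen] = 27·(1 - (26/27)^60) = 24.1950.

24.195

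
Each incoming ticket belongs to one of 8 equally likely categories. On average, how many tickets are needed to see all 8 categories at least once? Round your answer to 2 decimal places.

21.74

Split into phases: going from k distinct to k+1 distinct takes on average 8/(8-k) tickets.
E[T] = 8/8 + 8/7 + 8/6 + ... + 8/2 + 8/1 = 8·H_{8}.
H_{8} = 2.718, so E[T] = 21.743.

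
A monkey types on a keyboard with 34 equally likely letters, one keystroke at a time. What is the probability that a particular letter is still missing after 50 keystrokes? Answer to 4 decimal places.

0.2248

On each keystroke the fixed letter fails to appear with probability 33/34.
P(still missing after 50) = (33/34)^50 = 0.22478.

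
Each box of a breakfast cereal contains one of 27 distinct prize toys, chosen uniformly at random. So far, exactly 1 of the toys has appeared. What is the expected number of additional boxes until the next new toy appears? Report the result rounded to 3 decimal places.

1.038

Each box yields a new toy with probability (27-1)/27 = 26/27, so the wait is geometric with mean 27/26.
E = 27/26 = 1.0385.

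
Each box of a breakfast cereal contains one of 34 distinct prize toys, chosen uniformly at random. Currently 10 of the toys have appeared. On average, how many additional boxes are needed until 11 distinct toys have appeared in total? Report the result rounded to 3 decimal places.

1.417

The wait to go from k to k+1 distinct toys is geometric with mean 34/(34-k).
Only the k = 10 term is needed: E = 34/24 = 1.4167.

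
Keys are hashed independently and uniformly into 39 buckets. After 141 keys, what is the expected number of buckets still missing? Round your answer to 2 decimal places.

1.00

For each bucket, P(unseen after 141) = (38/39)^141 = 0.026.
By linearity of expectation, E[unseen] = 39·(38/39)^141 = 1.001.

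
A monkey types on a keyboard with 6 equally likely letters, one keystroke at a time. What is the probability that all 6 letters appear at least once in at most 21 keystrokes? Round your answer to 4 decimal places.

0.8726

By inclusion–exclusion over which letters are missing,
P(all seen) = Σ_{j=0}^{6} (-1)^j C(6,j)((6-j)/6)^21
= 1.00000 - 0.13042 + 0.00301 - 0.00001 + 0.00000 - 0.00000 + 0.00000
= 0.87258.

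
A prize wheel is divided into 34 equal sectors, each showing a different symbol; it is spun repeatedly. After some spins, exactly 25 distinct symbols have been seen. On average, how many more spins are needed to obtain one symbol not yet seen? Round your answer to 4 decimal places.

The number of spins until the next new symbol is geometric with success probability 9/34, so its mean is 34/9.
E = 34/9 = 3.77778.

3.7778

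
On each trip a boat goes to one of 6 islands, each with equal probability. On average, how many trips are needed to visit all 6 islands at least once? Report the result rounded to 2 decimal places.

The wait to go from k to k+1 distinct islands is geometric with mean 6/(6-k).
E[T] = 6/6 + 6/5 + 6/4 + 6/3 + 6/2 + 6/1 = 6·H_{6}.
H_{6} = 2.450, so E[T] = 14.700.

14.70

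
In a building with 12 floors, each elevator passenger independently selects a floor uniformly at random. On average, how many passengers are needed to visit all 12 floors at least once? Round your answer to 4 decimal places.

The wait to go from k to k+1 distinct floors is geometric with mean 12/(12-k).
E[T] = 12/12 + 12/11 + 12/10 + ... + 12/2 + 12/1 = 12·H_{12}.
H_{12} = 3.10321, so E[T] = 37.23853.

37.2385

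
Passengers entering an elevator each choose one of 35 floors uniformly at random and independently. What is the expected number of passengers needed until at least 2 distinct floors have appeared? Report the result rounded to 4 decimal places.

2.0294

Going from k to k+1 distinct takes a geometric number of passengers with mean 35/(35-k).
Sum over k = 0,...,1: E = 35/35 + 35/34 = 2.02941.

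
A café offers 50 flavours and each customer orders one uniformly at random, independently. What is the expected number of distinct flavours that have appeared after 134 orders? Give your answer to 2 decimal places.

For each flavour, P(seen in 134 orders) = 1 - (49/50)^134 = 0.933.
By linearity of expectation, E[distinct seen] = 50·(1 - (49/50)^134) = 46.664.

46.66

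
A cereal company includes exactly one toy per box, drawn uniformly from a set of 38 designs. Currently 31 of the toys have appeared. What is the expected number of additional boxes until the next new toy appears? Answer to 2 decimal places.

The number of boxes until the next new toy is geometric with success probability 7/38, so its mean is 38/7.
E = 38/7 = 5.429.

5.43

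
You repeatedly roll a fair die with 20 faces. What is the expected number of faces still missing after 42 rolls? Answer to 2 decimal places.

2.32

For each face, P(unseen after 42) = (19/20)^42 = 0.116.
By linearity of expectation, E[unseen] = 20·(19/20)^42 = 2.320.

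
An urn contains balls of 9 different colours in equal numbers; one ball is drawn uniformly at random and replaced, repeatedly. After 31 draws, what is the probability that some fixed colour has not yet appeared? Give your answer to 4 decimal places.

0.0260

On each draw the fixed colour fails to appear with probability 8/9.
P(still missing after 31) = (8/9)^31 = 0.02596.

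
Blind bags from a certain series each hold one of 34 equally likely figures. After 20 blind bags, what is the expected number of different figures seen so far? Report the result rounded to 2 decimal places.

For each figure, P(seen in 20 blind bags) = 1 - (33/34)^20 = 0.450.
By linearity of expectation, E[distinct seen] = 34·(1 - (33/34)^20) = 15.285.

15.29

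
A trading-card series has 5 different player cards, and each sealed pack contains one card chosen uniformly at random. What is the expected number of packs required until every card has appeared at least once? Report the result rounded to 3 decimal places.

After k distinct cards have appeared, the next pack gives a new one with probability (5-k)/5, so the expected wait for the (k+1)-th is 5/(5-k).
E[T] = 5/5 + 5/4 + 5/3 + 5/2 + 5/1 = 5·H_{5}.
H_{5} = 2.2833, so E[T] = 11.4167.

11.417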